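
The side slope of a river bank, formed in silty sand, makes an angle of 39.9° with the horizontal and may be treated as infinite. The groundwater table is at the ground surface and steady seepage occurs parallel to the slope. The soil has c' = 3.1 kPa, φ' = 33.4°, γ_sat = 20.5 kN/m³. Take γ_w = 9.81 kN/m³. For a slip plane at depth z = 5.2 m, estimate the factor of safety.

FS = 0.47

With seepage parallel to the slope and the water table at the surface, the effective normal stress on the slip plane uses the buoyant unit weight γ' = γ_sat − γ_w while the driving shear stress uses γ_sat:
FS = [c' + γ' z cos²β tanφ'] / [γ_sat z sinβ cosβ]
γ' = 20.5 − 9.81 = 10.69 kN/m³
Numerator = 3.1 + 10.69·5.2·cos²39.9°·tan33.4° = 3.1 + 10.69·5.2·0.5885·0.6594 = 24.672 kPa
Denominator = 20.5·5.2·sin39.9°·cos39.9° = 20.5·5.2·0.6414·0.7672 = 52.458 kPa
FS = 24.672 / 52.458 = 0.470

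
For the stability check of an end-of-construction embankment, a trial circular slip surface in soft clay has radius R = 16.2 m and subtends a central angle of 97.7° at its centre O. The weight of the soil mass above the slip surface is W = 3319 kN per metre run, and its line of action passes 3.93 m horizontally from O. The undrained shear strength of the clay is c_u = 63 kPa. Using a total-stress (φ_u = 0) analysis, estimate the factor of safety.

Taking moments about the centre O, the resisting moment is provided by the undrained shear strength acting along the arc:
Arc length L_a = R·θ = 16.2·(97.7°·π/180) = 16.2·1.7052 = 27.62 m
M_R = c_u·L_a·R = 63·27.62·16.2 = 28193.1 kN·m/m
M_D = W·d = 3319·3.93 = 13043.7 kN·m/m
FS = M_R / M_D = 28193.1 / 13043.7 = 2.161

FS = 2.16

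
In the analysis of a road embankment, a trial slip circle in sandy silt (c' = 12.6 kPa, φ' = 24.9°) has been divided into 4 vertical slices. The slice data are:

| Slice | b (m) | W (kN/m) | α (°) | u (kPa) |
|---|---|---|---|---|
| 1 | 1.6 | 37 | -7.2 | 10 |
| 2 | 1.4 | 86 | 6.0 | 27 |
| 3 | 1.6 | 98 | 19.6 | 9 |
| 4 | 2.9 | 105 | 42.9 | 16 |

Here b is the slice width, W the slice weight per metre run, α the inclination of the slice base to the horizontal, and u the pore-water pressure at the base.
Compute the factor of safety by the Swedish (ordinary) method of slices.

Ordinary method of slices: FS = Σ[c'·Δl_i + (W_i cosα_i − u_i·Δl_i)·tanφ'] / Σ W_i sinα_i, with Δl_i = b_i / cosα_i.
Slice 1: Δl = 1.6/cos(-7.2°) = 1.613 m; N'_1 = 37·cos(-7.2°) − 10·1.613 = 20.6; c'Δl = 20.32; W sinα = -4.6
Slice 2: Δl = 1.4/cos6.0° = 1.408 m; N'_2 = 86·cos6.0° − 27·1.408 = 47.5; c'Δl = 17.74; W sinα = 9.0
Slice 3: Δl = 1.6/cos19.6° = 1.698 m; N'_3 = 98·cos19.6° − 9·1.698 = 77.0; c'Δl = 21.40; W sinα = 32.9
Slice 4: Δl = 2.9/cos42.9° = 3.959 m; N'_4 = 105·cos42.9° − 16·3.959 = 13.6; c'Δl = 49.88; W sinα = 71.5
Σc'Δl = 109.3 kN/m; ΣN' = 158.7 kN/m; ΣW sinα = 108.7 kN/m
Resisting = 109.3 + 158.7·tan24.9° = 109.3 + 73.7 = 183.0 kN/m
FS = 183.0 / 108.7 = 1.684

FS = 1.68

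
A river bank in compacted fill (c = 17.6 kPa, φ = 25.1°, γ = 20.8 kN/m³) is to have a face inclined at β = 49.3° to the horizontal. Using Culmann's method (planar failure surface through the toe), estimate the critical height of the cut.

H_c = 26.44 m

Culmann's analysis gives the critical failure plane at α_cr = (β + φ)/2 = (49.3 + 25.1)/2 = 37.2°, and the critical height
H_c = (4c/γ) · sinβ cosφ / [1 − cos(β − φ)]
    = (4·17.6/20.8) · sin49.3°·cos25.1° / [1 − cos(24.2°)]
    = 3.385 · 0.7581·0.9056 / [1 − 0.9121]
    = 3.385 · 0.6865 / 0.0879
    = 26.44 m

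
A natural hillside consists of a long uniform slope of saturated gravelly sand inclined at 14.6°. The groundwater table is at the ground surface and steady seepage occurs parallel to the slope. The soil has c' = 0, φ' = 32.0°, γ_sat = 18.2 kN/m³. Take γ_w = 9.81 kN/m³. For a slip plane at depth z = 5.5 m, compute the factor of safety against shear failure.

With seepage parallel to the slope and the water table at the surface, the effective normal stress on the slip plane uses the buoyant unit weight γ' = γ_sat − γ_w while the driving shear stress uses γ_sat:
FS = [c' + γ' z cos²β tanφ'] / [γ_sat z sinβ cosβ]
(For c' = 0 this reduces to FS = (γ'/γ_sat)·tanφ'/tanβ.)
γ' = 18.2 − 9.81 = 8.39 kN/m³
Numerator = 0.0 + 8.39·5.5·cos²14.6°·tan32.0° = 0.0 + 8.39·5.5·0.9365·0.6249 = 27.002 kPa
Denominator = 18.2·5.5·sin14.6°·cos14.6° = 18.2·5.5·0.2521·0.9677 = 24.417 kPa
FS = 27.002 / 24.417 = 1.106

FS = 1.11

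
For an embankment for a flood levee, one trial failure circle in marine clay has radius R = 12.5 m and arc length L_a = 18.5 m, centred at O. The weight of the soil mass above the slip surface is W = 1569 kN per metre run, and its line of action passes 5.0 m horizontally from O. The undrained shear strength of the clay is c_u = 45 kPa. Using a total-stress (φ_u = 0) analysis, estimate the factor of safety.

FS = 1.33

Taking moments about the centre O, the resisting moment is provided by the undrained shear strength acting along the arc:
M_R = c_u·L_a·R = 45·18.50·12.5 = 10406.2 kN·m/m
M_D = W·d = 1569·5.0 = 7845.0 kN·m/m
FS = M_R / M_D = 10406.2 / 7845.0 = 1.326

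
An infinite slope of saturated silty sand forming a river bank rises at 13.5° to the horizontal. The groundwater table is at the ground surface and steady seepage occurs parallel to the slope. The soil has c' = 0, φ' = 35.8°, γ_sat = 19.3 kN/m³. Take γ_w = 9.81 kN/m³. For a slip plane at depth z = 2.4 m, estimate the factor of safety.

With seepage parallel to the slope and the water table at the surface, the effective normal stress on the slip plane uses the buoyant unit weight γ' = γ_sat − γ_w while the driving shear stress uses γ_sat:
FS = [c' + γ' z cos²β tanφ'] / [γ_sat z sinβ cosβ]
(For c' = 0 this reduces to FS = (γ'/γ_sat)·tanφ'/tanβ.)
γ' = 19.3 − 9.81 = 9.49 kN/m³
Numerator = 0.0 + 9.49·2.4·cos²13.5°·tan35.8° = 0.0 + 9.49·2.4·0.9455·0.7212 = 15.531 kPa
Denominator = 19.3·2.4·sin13.5°·cos13.5° = 19.3·2.4·0.2334·0.9724 = 10.514 kPa
FS = 15.531 / 10.514 = 1.477

FS = 1.48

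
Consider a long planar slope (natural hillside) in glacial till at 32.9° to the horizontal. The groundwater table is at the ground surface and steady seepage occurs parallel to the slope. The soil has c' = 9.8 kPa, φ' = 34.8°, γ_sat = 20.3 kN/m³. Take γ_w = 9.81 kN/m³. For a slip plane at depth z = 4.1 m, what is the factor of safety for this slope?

FS = 0.81

With seepage parallel to the slope and the water table at the surface, the effective normal stress on the slip plane uses the buoyant unit weight γ' = γ_sat − γ_w while the driving shear stress uses γ_sat:
FS = [c' + γ' z cos²β tanφ'] / [γ_sat z sinβ cosβ]
γ' = 20.3 − 9.81 = 10.49 kN/m³
Numerator = 9.8 + 10.49·4.1·cos²32.9°·tan34.8° = 9.8 + 10.49·4.1·0.7050·0.6950 = 30.873 kPa
Denominator = 20.3·4.1·sin32.9°·cos32.9° = 20.3·4.1·0.5432·0.8396 = 37.958 kPa
FS = 30.873 / 37.958 = 0.813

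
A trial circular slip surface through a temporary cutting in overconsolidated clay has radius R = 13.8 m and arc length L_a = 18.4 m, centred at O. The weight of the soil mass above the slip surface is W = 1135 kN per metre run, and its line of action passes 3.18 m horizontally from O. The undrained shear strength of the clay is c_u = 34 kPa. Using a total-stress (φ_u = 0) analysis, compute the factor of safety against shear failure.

Taking moments about the centre O, the resisting moment is provided by the undrained shear strength acting along the arc:
M_R = c_u·L_a·R = 34·18.40·13.8 = 8633.3 kN·m/m
M_D = W·d = 1135·3.18 = 3609.3 kN·m/m
FS = M_R / M_D = 8633.3 / 3609.3 = 2.392

FS = 2.39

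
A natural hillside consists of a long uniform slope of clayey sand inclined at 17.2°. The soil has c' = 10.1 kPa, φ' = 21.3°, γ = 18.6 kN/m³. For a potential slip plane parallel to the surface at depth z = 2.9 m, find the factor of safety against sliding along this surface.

For an infinite slope with a slip plane parallel to the surface (no pore pressure): FS = [c' + γz cos²β tanφ'] / [γz sinβ cosβ].
γz = 18.6·2.9 = 53.94 kN/m²
Numerator = 10.1 + 53.94·cos²17.2°·tan21.3° = 10.1 + 53.94·0.9126·0.3899 = 29.291 kPa
Denominator = 53.94·sin17.2°·cos17.2° = 53.94·0.2957·0.9553 = 15.237 kPa
FS = 29.291 / 15.237 = 1.922

FS = 1.92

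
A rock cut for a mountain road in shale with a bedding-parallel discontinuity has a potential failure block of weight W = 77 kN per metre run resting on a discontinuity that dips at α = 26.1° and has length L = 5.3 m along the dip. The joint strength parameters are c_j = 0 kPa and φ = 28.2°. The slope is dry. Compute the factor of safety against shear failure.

Resolving the block weight along and normal to the plane and applying the Mohr–Coulomb strength on the joint:
N' = W cosα = 77·cos26.1° = 69.1 kN/m
Driving force T = W sinα = 77·sin26.1° = 33.9 kN/m
Resisting force R = c_j·L + N'·tanφ = 0·5.3 + 69.1·tan28.2° = 0.0 + 37.1 = 37.1 kN/m
FS = R / T = 37.1 / 33.9 = 1.095

FS = 1.09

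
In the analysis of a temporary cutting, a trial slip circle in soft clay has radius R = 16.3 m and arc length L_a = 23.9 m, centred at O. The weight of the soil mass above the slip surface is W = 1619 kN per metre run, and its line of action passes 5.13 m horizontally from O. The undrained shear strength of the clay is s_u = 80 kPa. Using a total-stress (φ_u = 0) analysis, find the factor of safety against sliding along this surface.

Taking moments about the centre O, the resisting moment is provided by the undrained shear strength acting along the arc:
M_R = s_u·L_a·R = 80·23.90·16.3 = 31165.6 kN·m/m
M_D = W·d = 1619·5.13 = 8305.5 kN·m/m
FS = M_R / M_D = 31165.6 / 8305.5 = 3.752

FS = 3.75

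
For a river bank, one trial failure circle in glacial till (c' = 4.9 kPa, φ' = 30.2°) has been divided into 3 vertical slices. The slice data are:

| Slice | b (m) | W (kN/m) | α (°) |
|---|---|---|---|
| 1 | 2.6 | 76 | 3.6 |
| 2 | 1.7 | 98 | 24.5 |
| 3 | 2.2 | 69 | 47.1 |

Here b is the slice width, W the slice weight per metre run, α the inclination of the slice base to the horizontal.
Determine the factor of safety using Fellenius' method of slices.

FS = 1.68

Ordinary method of slices: FS = Σ[c'·Δl_i + (W_i cosα_i)·tanφ'] / Σ W_i sinα_i, with Δl_i = b_i / cosα_i.
Slice 1: Δl = 2.6/cos3.6° = 2.605 m; N'_1 = 76·cos3.6° = 75.9; c'Δl = 12.77; W sinα = 4.8
Slice 2: Δl = 1.7/cos24.5° = 1.868 m; N'_2 = 98·cos24.5° = 89.2; c'Δl = 9.15; W sinα = 40.6
Slice 3: Δl = 2.2/cos47.1° = 3.232 m; N'_3 = 69·cos47.1° = 47.0; c'Δl = 15.84; W sinα = 50.5
Σc'Δl = 37.8 kN/m; ΣN' = 212.0 kN/m; ΣW sinα = 96.0 kN/m
Resisting = 37.8 + 212.0·tan30.2° = 37.8 + 123.4 = 161.1 kN/m
FS = 161.1 / 96.0 = 1.679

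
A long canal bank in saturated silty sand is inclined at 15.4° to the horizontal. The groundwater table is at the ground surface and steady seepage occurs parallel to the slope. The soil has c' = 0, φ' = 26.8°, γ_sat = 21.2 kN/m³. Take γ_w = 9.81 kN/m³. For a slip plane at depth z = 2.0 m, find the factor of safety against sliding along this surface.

With seepage parallel to the slope and the water table at the surface, the effective normal stress on the slip plane uses the buoyant unit weight γ' = γ_sat − γ_w while the driving shear stress uses γ_sat:
FS = [c' + γ' z cos²β tanφ'] / [γ_sat z sinβ cosβ]
(For c' = 0 this reduces to FS = (γ'/γ_sat)·tanφ'/tanβ.)
γ' = 21.2 − 9.81 = 11.39 kN/m³
Numerator = 0.0 + 11.39·2.0·cos²15.4°·tan26.8° = 0.0 + 11.39·2.0·0.9295·0.5051 = 10.696 kPa
Denominator = 21.2·2.0·sin15.4°·cos15.4° = 21.2·2.0·0.2656·0.9641 = 10.855 kPa
FS = 10.696 / 10.855 = 0.985

FS = 0.99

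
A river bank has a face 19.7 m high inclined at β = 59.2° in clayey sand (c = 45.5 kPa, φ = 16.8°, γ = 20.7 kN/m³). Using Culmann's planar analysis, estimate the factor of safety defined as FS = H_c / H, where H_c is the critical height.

FS = 1.40

H_c = (4c/γ) · sinβ cosφ / [1 − cos(β − φ)]
    = (4·45.5/20.7) · sin59.2°·cos16.8° / [1 − cos42.4°]
    = 8.792 · 0.8223 / 0.2615 = 27.64 m
FS = H_c / H = 27.64 / 19.7 = 1.403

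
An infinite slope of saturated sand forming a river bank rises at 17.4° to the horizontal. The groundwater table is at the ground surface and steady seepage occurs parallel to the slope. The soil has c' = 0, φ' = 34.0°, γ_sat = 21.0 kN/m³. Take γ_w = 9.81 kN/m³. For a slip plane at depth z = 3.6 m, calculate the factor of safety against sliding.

With seepage parallel to the slope and the water table at the surface, the effective normal stress on the slip plane uses the buoyant unit weight γ' = γ_sat − γ_w while the driving shear stress uses γ_sat:
FS = [c' + γ' z cos²β tanφ'] / [γ_sat z sinβ cosβ]
(For c' = 0 this reduces to FS = (γ'/γ_sat)·tanφ'/tanβ.)
γ' = 21.0 − 9.81 = 11.19 kN/m³
Numerator = 0.0 + 11.19·3.6·cos²17.4°·tan34.0° = 0.0 + 11.19·3.6·0.9106·0.6745 = 24.742 kPa
Denominator = 21.0·3.6·sin17.4°·cos17.4° = 21.0·3.6·0.2990·0.9542 = 21.573 kPa
FS = 24.742 / 21.573 = 1.147

FS = 1.15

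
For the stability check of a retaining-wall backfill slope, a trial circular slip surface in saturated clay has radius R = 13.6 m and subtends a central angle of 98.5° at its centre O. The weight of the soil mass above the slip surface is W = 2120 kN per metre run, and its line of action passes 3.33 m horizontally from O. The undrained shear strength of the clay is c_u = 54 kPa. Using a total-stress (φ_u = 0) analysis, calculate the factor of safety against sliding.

Taking moments about the centre O, the resisting moment is provided by the undrained shear strength acting along the arc:
Arc length L_a = R·θ = 13.6·(98.5°·π/180) = 13.6·1.7191 = 23.38 m
M_R = c_u·L_a·R = 54·23.38·13.6 = 17170.6 kN·m/m
M_D = W·d = 2120·3.33 = 7059.6 kN·m/m
FS = M_R / M_D = 17170.6 / 7059.6 = 2.432

FS = 2.43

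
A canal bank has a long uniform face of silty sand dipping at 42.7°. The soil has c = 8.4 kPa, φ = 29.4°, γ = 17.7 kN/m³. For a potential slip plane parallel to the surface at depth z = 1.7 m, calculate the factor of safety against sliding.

For an infinite slope with a slip plane parallel to the surface (no pore pressure): FS = [c + γz cos²β tanφ] / [γz sinβ cosβ].
γz = 17.7·1.7 = 30.09 kN/m²
Numerator = 8.4 + 30.09·cos²42.7°·tan29.4° = 8.4 + 30.09·0.5401·0.5635 = 17.557 kPa
Denominator = 30.09·sin42.7°·cos42.7° = 30.09·0.6782·0.7349 = 14.997 kPa
FS = 17.557 / 14.997 = 1.171

FS = 1.17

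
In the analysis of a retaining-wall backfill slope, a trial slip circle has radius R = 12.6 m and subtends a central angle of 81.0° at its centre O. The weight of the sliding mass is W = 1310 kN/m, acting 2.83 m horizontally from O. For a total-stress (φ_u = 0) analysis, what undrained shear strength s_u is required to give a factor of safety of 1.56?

s_u = 25.8 kPa

FS = s_u·L_a·R / (W·d), so s_u = FS·W·d / (L_a·R).
Arc length L_a = R·θ = 12.6·(81.0°·π/180) = 12.6·1.4137 = 17.81 m
s_u = 1.56·1310·2.83 / (17.81·12.6) = 5783.4 / 224.44 = 25.77 kPa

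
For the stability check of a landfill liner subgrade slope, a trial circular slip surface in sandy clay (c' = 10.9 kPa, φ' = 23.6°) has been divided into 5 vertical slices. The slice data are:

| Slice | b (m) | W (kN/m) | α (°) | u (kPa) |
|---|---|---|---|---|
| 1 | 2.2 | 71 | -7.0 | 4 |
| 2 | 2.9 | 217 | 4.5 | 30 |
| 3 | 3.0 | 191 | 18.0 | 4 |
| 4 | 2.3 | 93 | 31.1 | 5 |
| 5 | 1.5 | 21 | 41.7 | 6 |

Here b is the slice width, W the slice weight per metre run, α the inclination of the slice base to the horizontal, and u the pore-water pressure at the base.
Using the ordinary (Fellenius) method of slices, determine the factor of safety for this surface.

Ordinary method of slices: FS = Σ[c'·Δl_i + (W_i cosα_i − u_i·Δl_i)·tanφ'] / Σ W_i sinα_i, with Δl_i = b_i / cosα_i.
Slice 1: Δl = 2.2/cos(-7.0°) = 2.217 m; N'_1 = 71·cos(-7.0°) − 4·2.217 = 61.6; c'Δl = 24.16; W sinα = -8.7
Slice 2: Δl = 2.9/cos4.5° = 2.909 m; N'_2 = 217·cos4.5° − 30·2.909 = 129.1; c'Δl = 31.71; W sinα = 17.0
Slice 3: Δl = 3.0/cos18.0° = 3.154 m; N'_3 = 191·cos18.0° − 4·3.154 = 169.0; c'Δl = 34.38; W sinα = 59.0
Slice 4: Δl = 2.3/cos31.1° = 2.686 m; N'_4 = 93·cos31.1° − 5·2.686 = 66.2; c'Δl = 29.28; W sinα = 48.0
Slice 5: Δl = 1.5/cos41.7° = 2.009 m; N'_5 = 21·cos41.7° − 6·2.009 = 3.6; c'Δl = 21.90; W sinα = 14.0
Σc'Δl = 141.4 kN/m; ΣN' = 429.5 kN/m; ΣW sinα = 129.4 kN/m
Resisting = 141.4 + 429.5·tan23.6° = 141.4 + 187.7 = 329.1 kN/m
FS = 329.1 / 129.4 = 2.543

FS = 2.54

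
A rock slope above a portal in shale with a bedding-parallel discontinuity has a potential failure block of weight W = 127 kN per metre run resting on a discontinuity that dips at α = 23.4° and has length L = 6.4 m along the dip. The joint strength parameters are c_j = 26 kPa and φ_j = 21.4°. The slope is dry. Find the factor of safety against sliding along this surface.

Resolving the block weight along and normal to the plane and applying the Mohr–Coulomb strength on the joint:
N' = W cosα = 127·cos23.4° = 116.6 kN/m
Driving force T = W sinα = 127·sin23.4° = 50.4 kN/m
Resisting force R = c_j·L + N'·tanφ_j = 26·6.4 + 116.6·tan21.4° = 166.4 + 45.7 = 212.1 kN/m
FS = R / T = 212.1 / 50.4 = 4.205

FS = 4.20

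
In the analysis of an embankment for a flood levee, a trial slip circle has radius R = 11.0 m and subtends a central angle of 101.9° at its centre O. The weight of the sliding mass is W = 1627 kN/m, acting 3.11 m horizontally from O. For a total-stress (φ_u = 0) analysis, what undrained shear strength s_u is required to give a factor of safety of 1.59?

FS = s_u·L_a·R / (W·d), so s_u = FS·W·d / (L_a·R).
Arc length L_a = R·θ = 11.0·(101.9°·π/180) = 11.0·1.7785 = 19.56 m
s_u = 1.59·1627·3.11 / (19.56·11.0) = 8045.4 / 215.20 = 37.39 kPa

s_u = 37.4 kPa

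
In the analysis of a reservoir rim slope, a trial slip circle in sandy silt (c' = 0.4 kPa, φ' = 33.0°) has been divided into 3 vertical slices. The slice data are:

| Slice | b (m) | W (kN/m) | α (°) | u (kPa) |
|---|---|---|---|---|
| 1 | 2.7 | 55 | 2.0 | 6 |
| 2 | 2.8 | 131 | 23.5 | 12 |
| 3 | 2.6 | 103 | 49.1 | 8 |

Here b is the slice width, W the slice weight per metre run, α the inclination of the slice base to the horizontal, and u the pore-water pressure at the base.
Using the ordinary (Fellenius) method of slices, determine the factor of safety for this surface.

Ordinary method of slices: FS = Σ[c'·Δl_i + (W_i cosα_i − u_i·Δl_i)·tanφ'] / Σ W_i sinα_i, with Δl_i = b_i / cosα_i.
Slice 1: Δl = 2.7/cos2.0° = 2.702 m; N'_1 = 55·cos2.0° − 6·2.702 = 38.8; c'Δl = 1.08; W sinα = 1.9
Slice 2: Δl = 2.8/cos23.5° = 3.053 m; N'_2 = 131·cos23.5° − 12·3.053 = 83.5; c'Δl = 1.22; W sinα = 52.2
Slice 3: Δl = 2.6/cos49.1° = 3.971 m; N'_3 = 103·cos49.1° − 8·3.971 = 35.7; c'Δl = 1.59; W sinα = 77.9
Σc'Δl = 3.9 kN/m; ΣN' = 157.9 kN/m; ΣW sinα = 132.0 kN/m
Resisting = 3.9 + 157.9·tan33.0° = 3.9 + 102.6 = 106.4 kN/m
FS = 106.4 / 132.0 = 0.806

FS = 0.81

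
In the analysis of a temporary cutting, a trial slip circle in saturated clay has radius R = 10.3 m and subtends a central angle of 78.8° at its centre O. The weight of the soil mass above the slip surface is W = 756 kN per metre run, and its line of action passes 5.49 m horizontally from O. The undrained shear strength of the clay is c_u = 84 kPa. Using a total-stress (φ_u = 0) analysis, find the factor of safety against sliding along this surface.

FS = 2.95

Taking moments about the centre O, the resisting moment is provided by the undrained shear strength acting along the arc:
Arc length L_a = R·θ = 10.3·(78.8°·π/180) = 10.3·1.3753 = 14.17 m
M_R = c_u·L_a·R = 84·14.17·10.3 = 12256.2 kN·m/m
M_D = W·d = 756·5.49 = 4150.4 kN·m/m
FS = M_R / M_D = 12256.2 / 4150.4 = 2.953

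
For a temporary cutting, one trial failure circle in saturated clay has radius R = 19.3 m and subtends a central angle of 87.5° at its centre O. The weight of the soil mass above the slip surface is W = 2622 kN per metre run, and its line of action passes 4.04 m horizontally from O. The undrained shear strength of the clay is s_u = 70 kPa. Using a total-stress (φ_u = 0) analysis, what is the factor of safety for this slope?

FS = 3.76

Taking moments about the centre O, the resisting moment is provided by the undrained shear strength acting along the arc:
Arc length L_a = R·θ = 19.3·(87.5°·π/180) = 19.3·1.5272 = 29.47 m
M_R = s_u·L_a·R = 70·29.47·19.3 = 39819.7 kN·m/m
M_D = W·d = 2622·4.04 = 10592.9 kN·m/m
FS = M_R / M_D = 39819.7 / 10592.9 = 3.759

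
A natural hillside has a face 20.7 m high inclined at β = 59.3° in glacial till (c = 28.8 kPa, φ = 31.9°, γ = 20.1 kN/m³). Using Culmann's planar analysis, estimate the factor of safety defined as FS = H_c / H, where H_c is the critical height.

H_c = (4c/γ) · sinβ cosφ / [1 − cos(β − φ)]
    = (4·28.8/20.1) · sin59.3°·cos31.9° / [1 − cos27.4°]
    = 5.731 · 0.7300 / 0.1122 = 37.29 m
FS = H_c / H = 37.29 / 20.7 = 1.802

FS = 1.80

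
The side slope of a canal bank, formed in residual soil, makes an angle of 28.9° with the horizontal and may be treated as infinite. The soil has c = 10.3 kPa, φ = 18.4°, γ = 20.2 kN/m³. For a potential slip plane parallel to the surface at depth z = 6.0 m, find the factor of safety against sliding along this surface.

FS = 0.80

For an infinite slope with a slip plane parallel to the surface (no pore pressure): FS = [c + γz cos²β tanφ] / [γz sinβ cosβ].
γz = 20.2·6.0 = 121.20 kN/m²
Numerator = 10.3 + 121.20·cos²28.9°·tan18.4° = 10.3 + 121.20·0.7664·0.3327 = 41.201 kPa
Denominator = 121.20·sin28.9°·cos28.9° = 121.20·0.4833·0.8755 = 51.279 kPa
FS = 41.201 / 51.279 = 0.803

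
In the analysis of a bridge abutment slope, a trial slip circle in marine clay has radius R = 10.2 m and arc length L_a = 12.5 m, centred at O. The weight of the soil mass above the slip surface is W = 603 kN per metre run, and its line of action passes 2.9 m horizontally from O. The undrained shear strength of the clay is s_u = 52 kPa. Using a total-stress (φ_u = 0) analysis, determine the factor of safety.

FS = 3.79

Taking moments about the centre O, the resisting moment is provided by the undrained shear strength acting along the arc:
M_R = s_u·L_a·R = 52·12.50·10.2 = 6630.0 kN·m/m
M_D = W·d = 603·2.9 = 1748.7 kN·m/m
FS = M_R / M_D = 6630.0 / 1748.7 = 3.791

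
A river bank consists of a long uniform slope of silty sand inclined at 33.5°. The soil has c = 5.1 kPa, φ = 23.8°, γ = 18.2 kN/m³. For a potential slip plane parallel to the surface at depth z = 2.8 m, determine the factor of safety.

For an infinite slope with a slip plane parallel to the surface (no pore pressure): FS = [c + γz cos²β tanφ] / [γz sinβ cosβ].
γz = 18.2·2.8 = 50.96 kN/m²
Numerator = 5.1 + 50.96·cos²33.5°·tan23.8° = 5.1 + 50.96·0.6954·0.4411 = 20.729 kPa
Denominator = 50.96·sin33.5°·cos33.5° = 50.96·0.5519·0.8339 = 23.454 kPa
FS = 20.729 / 23.454 = 0.884

FS = 0.88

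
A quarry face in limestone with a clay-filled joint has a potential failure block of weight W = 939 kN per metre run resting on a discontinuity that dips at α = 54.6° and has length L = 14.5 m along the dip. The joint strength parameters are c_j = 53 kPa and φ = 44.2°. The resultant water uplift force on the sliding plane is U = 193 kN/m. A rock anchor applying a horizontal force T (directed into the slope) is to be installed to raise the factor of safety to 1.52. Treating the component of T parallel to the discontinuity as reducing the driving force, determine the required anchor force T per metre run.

Resolving forces along and normal to the sliding plane, with the horizontal anchor force T adding T·sinα to the effective normal force and T·cosα acting up the plane against the driving force:
FS = [c_jL + (W cosα − U + T sinα) tanφ] / [W sinα − T cosα]
Without the anchor: N' = 350.9 kN/m, driving T_d = 765.4 kN/m, resisting R = 53·14.5 + 350.9·tan44.2° = 1109.8 kN/m, FS = 1.45.
Setting FS = 1.52 and solving for T:
1.52·(765.4 − T cos54.6°) = 1109.8 + T sin54.6°·tan44.2°
T·(sin54.6°·tan44.2° + 1.52·cos54.6°) = 1.52·765.4 − 1109.8
T·(0.8151·0.9725 + 1.52·0.5793) = 1163.4 − 1109.8 = 53.6
T·1.6732 = 53.6
T = 32.1 kN/m

T = 32 kN/m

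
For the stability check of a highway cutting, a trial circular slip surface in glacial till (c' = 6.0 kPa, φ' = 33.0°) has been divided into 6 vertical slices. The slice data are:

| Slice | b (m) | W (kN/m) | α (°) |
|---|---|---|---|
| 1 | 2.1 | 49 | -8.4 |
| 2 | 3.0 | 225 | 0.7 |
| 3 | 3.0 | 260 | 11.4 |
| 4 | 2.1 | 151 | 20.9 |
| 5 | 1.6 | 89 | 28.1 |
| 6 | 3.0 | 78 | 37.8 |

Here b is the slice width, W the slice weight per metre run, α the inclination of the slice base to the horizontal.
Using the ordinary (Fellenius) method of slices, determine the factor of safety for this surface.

Ordinary method of slices: FS = Σ[c'·Δl_i + (W_i cosα_i)·tanφ'] / Σ W_i sinα_i, with Δl_i = b_i / cosα_i.
Slice 1: Δl = 2.1/cos(-8.4°) = 2.123 m; N'_1 = 49·cos(-8.4°) = 48.5; c'Δl = 12.74; W sinα = -7.2
Slice 2: Δl = 3.0/cos0.7° = 3.000 m; N'_2 = 225·cos0.7° = 225.0; c'Δl = 18.00; W sinα = 2.7
Slice 3: Δl = 3.0/cos11.4° = 3.060 m; N'_3 = 260·cos11.4° = 254.9; c'Δl = 18.36; W sinα = 51.4
Slice 4: Δl = 2.1/cos20.9° = 2.248 m; N'_4 = 151·cos20.9° = 141.1; c'Δl = 13.49; W sinα = 53.9
Slice 5: Δl = 1.6/cos28.1° = 1.814 m; N'_5 = 89·cos28.1° = 78.5; c'Δl = 10.88; W sinα = 41.9
Slice 6: Δl = 3.0/cos37.8° = 3.797 m; N'_6 = 78·cos37.8° = 61.6; c'Δl = 22.78; W sinα = 47.8
Σc'Δl = 96.3 kN/m; ΣN' = 809.5 kN/m; ΣW sinα = 190.6 kN/m
Resisting = 96.3 + 809.5·tan33.0° = 96.3 + 525.7 = 622.0 kN/m
FS = 622.0 / 190.6 = 3.264

FS = 3.26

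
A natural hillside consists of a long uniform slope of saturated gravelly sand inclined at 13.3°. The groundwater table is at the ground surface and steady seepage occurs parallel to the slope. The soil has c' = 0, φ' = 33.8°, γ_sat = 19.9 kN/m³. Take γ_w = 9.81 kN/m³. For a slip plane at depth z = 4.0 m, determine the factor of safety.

With seepage parallel to the slope and the water table at the surface, the effective normal stress on the slip plane uses the buoyant unit weight γ' = γ_sat − γ_w while the driving shear stress uses γ_sat:
FS = [c' + γ' z cos²β tanφ'] / [γ_sat z sinβ cosβ]
(For c' = 0 this reduces to FS = (γ'/γ_sat)·tanφ'/tanβ.)
γ' = 19.9 − 9.81 = 10.09 kN/m³
Numerator = 0.0 + 10.09·4.0·cos²13.3°·tan33.8° = 0.0 + 10.09·4.0·0.9471·0.6694 = 25.589 kPa
Denominator = 19.9·4.0·sin13.3°·cos13.3° = 19.9·4.0·0.2300·0.9732 = 17.821 kPa
FS = 25.589 / 17.821 = 1.436

FS = 1.44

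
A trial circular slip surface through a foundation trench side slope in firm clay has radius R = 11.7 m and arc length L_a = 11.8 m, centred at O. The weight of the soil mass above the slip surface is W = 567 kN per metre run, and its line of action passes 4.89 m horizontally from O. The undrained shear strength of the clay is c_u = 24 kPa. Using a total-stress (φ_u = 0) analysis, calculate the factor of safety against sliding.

Taking moments about the centre O, the resisting moment is provided by the undrained shear strength acting along the arc:
M_R = c_u·L_a·R = 24·11.80·11.7 = 3313.4 kN·m/m
M_D = W·d = 567·4.89 = 2772.6 kN·m/m
FS = M_R / M_D = 3313.4 / 2772.6 = 1.195

FS = 1.20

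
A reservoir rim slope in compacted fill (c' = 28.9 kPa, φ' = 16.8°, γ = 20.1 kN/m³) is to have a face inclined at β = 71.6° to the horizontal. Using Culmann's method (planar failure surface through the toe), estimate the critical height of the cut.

Culmann's analysis gives the critical failure plane at α_cr = (β + φ')/2 = (71.6 + 16.8)/2 = 44.2°, and the critical height
H_c = (4c'/γ) · sinβ cosφ' / [1 − cos(β − φ')]
    = (4·28.9/20.1) · sin71.6°·cos16.8° / [1 − cos(54.8°)]
    = 5.751 · 0.9489·0.9573 / [1 − 0.5764]
    = 5.751 · 0.9084 / 0.4236
    = 12.33 m

H_c = 12.33 m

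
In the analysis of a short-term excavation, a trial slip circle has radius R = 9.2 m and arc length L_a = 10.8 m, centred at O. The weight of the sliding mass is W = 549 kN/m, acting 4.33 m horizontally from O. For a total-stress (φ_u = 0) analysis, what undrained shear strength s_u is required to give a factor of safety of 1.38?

FS = s_u·L_a·R / (W·d), so s_u = FS·W·d / (L_a·R).
s_u = 1.38·549·4.33 / (10.80·9.2) = 3280.5 / 99.36 = 33.02 kPa

s_u = 33.0 kPa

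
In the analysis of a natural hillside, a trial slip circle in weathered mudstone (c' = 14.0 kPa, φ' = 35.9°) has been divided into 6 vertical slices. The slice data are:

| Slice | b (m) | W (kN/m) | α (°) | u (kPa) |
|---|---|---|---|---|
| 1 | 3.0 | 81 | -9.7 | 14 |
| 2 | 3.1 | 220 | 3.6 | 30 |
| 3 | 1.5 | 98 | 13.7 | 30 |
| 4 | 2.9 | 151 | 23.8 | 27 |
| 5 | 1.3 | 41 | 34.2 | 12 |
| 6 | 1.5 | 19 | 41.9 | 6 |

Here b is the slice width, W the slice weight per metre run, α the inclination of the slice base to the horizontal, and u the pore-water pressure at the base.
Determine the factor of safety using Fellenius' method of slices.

FS = 3.39

Ordinary method of slices: FS = Σ[c'·Δl_i + (W_i cosα_i − u_i·Δl_i)·tanφ'] / Σ W_i sinα_i, with Δl_i = b_i / cosα_i.
Slice 1: Δl = 3.0/cos(-9.7°) = 3.044 m; N'_1 = 81·cos(-9.7°) − 14·3.044 = 37.2; c'Δl = 42.61; W sinα = -13.6
Slice 2: Δl = 3.1/cos3.6° = 3.106 m; N'_2 = 220·cos3.6° − 30·3.106 = 126.4; c'Δl = 43.49; W sinα = 13.8
Slice 3: Δl = 1.5/cos13.7° = 1.544 m; N'_3 = 98·cos13.7° − 30·1.544 = 48.9; c'Δl = 21.61; W sinα = 23.2
Slice 4: Δl = 2.9/cos23.8° = 3.170 m; N'_4 = 151·cos23.8° − 27·3.170 = 52.6; c'Δl = 44.37; W sinα = 60.9
Slice 5: Δl = 1.3/cos34.2° = 1.572 m; N'_5 = 41·cos34.2° − 12·1.572 = 15.0; c'Δl = 22.01; W sinα = 23.0
Slice 6: Δl = 1.5/cos41.9° = 2.015 m; N'_6 = 19·cos41.9° − 6·2.015 = 2.1; c'Δl = 28.21; W sinα = 12.7
Σc'Δl = 202.3 kN/m; ΣN' = 282.2 kN/m; ΣW sinα = 120.0 kN/m
Resisting = 202.3 + 282.2·tan35.9° = 202.3 + 204.3 = 406.6 kN/m
FS = 406.6 / 120.0 = 3.387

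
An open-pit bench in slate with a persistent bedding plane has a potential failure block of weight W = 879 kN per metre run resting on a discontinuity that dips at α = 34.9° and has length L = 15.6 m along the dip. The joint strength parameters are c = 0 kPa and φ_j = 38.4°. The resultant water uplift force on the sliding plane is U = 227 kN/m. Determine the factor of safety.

FS = 0.78

Resolving the block weight along and normal to the plane and applying the Mohr–Coulomb strength on the joint:
N' = W cosα − U = 879·cos34.9° − 227 = 493.9 kN/m
Driving force T = W sinα = 879·sin34.9° = 502.9 kN/m
Resisting force R = c·L + N'·tanφ_j = 0·15.6 + 493.9·tan38.4° = 0.0 + 391.5 = 391.5 kN/m
FS = R / T = 391.5 / 502.9 = 0.778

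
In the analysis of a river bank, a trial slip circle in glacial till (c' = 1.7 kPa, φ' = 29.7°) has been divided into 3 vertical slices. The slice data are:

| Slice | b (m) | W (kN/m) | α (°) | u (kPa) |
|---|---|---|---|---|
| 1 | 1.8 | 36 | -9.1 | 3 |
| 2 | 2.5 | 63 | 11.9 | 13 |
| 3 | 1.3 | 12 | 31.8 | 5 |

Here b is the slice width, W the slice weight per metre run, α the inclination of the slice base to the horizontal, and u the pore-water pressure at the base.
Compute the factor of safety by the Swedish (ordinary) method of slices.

Ordinary method of slices: FS = Σ[c'·Δl_i + (W_i cosα_i − u_i·Δl_i)·tanφ'] / Σ W_i sinα_i, with Δl_i = b_i / cosα_i.
Slice 1: Δl = 1.8/cos(-9.1°) = 1.823 m; N'_1 = 36·cos(-9.1°) − 3·1.823 = 30.1; c'Δl = 3.10; W sinα = -5.7
Slice 2: Δl = 2.5/cos11.9° = 2.555 m; N'_2 = 63·cos11.9° − 13·2.555 = 28.4; c'Δl = 4.34; W sinα = 13.0
Slice 3: Δl = 1.3/cos31.8° = 1.530 m; N'_3 = 12·cos31.8° − 5·1.530 = 2.6; c'Δl = 2.60; W sinα = 6.3
Σc'Δl = 10.0 kN/m; ΣN' = 61.1 kN/m; ΣW sinα = 13.6 kN/m
Resisting = 10.0 + 61.1·tan29.7° = 10.0 + 34.8 = 44.9 kN/m
FS = 44.9 / 13.6 = 3.294

FS = 3.29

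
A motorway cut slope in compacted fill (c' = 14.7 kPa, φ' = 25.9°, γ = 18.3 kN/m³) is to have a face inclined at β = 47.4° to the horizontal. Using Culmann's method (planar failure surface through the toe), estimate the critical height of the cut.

Culmann's analysis gives the critical failure plane at α_cr = (β + φ')/2 = (47.4 + 25.9)/2 = 36.6°, and the critical height
H_c = (4c'/γ) · sinβ cosφ' / [1 − cos(β − φ')]
    = (4·14.7/18.3) · sin47.4°·cos25.9° / [1 − cos(21.5°)]
    = 3.213 · 0.7361·0.8996 / [1 − 0.9304]
    = 3.213 · 0.6622 / 0.0696
    = 30.58 m

H_c = 30.58 m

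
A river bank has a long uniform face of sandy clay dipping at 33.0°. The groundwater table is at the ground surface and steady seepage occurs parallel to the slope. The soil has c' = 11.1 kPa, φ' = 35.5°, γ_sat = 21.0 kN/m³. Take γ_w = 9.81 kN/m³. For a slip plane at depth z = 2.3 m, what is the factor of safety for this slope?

With seepage parallel to the slope and the water table at the surface, the effective normal stress on the slip plane uses the buoyant unit weight γ' = γ_sat − γ_w while the driving shear stress uses γ_sat:
FS = [c' + γ' z cos²β tanφ'] / [γ_sat z sinβ cosβ]
γ' = 21.0 − 9.81 = 11.19 kN/m³
Numerator = 11.1 + 11.19·2.3·cos²33.0°·tan35.5° = 11.1 + 11.19·2.3·0.7034·0.7133 = 24.012 kPa
Denominator = 21.0·2.3·sin33.0°·cos33.0° = 21.0·2.3·0.5446·0.8387 = 22.062 kPa
FS = 24.012 / 22.062 = 1.088

FS = 1.09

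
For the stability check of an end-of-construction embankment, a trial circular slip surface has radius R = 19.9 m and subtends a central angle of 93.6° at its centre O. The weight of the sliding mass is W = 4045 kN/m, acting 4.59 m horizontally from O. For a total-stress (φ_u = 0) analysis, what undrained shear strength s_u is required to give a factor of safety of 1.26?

FS = s_u·L_a·R / (W·d), so s_u = FS·W·d / (L_a·R).
Arc length L_a = R·θ = 19.9·(93.6°·π/180) = 19.9·1.6336 = 32.51 m
s_u = 1.26·4045·4.59 / (32.51·19.9) = 23393.9 / 646.93 = 36.16 kPa

s_u = 36.2 kPa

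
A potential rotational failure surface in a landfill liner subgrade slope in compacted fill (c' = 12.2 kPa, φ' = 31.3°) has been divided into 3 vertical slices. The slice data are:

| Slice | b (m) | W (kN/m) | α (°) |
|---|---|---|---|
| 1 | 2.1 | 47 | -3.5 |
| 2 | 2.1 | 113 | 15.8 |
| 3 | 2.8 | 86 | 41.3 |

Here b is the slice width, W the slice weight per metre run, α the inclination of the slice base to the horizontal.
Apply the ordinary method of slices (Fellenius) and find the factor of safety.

FS = 2.74

Ordinary method of slices: FS = Σ[c'·Δl_i + (W_i cosα_i)·tanφ'] / Σ W_i sinα_i, with Δl_i = b_i / cosα_i.
Slice 1: Δl = 2.1/cos(-3.5°) = 2.104 m; N'_1 = 47·cos(-3.5°) = 46.9; c'Δl = 25.67; W sinα = -2.9
Slice 2: Δl = 2.1/cos15.8° = 2.182 m; N'_2 = 113·cos15.8° = 108.7; c'Δl = 26.63; W sinα = 30.8
Slice 3: Δl = 2.8/cos41.3° = 3.727 m; N'_3 = 86·cos41.3° = 64.6; c'Δl = 45.47; W sinα = 56.8
Σc'Δl = 97.8 kN/m; ΣN' = 220.3 kN/m; ΣW sinα = 84.7 kN/m
Resisting = 97.8 + 220.3·tan31.3° = 97.8 + 133.9 = 231.7 kN/m
FS = 231.7 / 84.7 = 2.737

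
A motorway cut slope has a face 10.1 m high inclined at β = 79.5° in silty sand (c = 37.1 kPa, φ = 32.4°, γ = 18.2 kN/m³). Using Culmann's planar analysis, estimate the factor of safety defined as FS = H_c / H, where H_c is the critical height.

FS = 2.10

H_c = (4c/γ) · sinβ cosφ / [1 − cos(β − φ)]
    = (4·37.1/18.2) · sin79.5°·cos32.4° / [1 − cos47.1°]
    = 8.154 · 0.8302 / 0.3193 = 21.20 m
FS = H_c / H = 21.20 / 10.1 = 2.099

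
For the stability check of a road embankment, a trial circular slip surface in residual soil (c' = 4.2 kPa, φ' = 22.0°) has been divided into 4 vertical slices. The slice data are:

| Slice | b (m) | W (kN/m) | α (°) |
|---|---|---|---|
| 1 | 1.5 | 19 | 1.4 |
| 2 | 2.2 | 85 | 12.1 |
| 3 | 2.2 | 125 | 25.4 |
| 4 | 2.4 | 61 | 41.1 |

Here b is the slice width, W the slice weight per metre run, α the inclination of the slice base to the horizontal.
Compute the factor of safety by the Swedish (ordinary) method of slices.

FS = 1.29

Ordinary method of slices: FS = Σ[c'·Δl_i + (W_i cosα_i)·tanφ'] / Σ W_i sinα_i, with Δl_i = b_i / cosα_i.
Slice 1: Δl = 1.5/cos1.4° = 1.500 m; N'_1 = 19·cos1.4° = 19.0; c'Δl = 6.30; W sinα = 0.5
Slice 2: Δl = 2.2/cos12.1° = 2.250 m; N'_2 = 85·cos12.1° = 83.1; c'Δl = 9.45; W sinα = 17.8
Slice 3: Δl = 2.2/cos25.4° = 2.435 m; N'_3 = 125·cos25.4° = 112.9; c'Δl = 10.23; W sinα = 53.6
Slice 4: Δl = 2.4/cos41.1° = 3.185 m; N'_4 = 61·cos41.1° = 46.0; c'Δl = 13.38; W sinα = 40.1
Σc'Δl = 39.4 kN/m; ΣN' = 261.0 kN/m; ΣW sinα = 112.0 kN/m
Resisting = 39.4 + 261.0·tan22.0° = 39.4 + 105.4 = 144.8 kN/m
FS = 144.8 / 112.0 = 1.293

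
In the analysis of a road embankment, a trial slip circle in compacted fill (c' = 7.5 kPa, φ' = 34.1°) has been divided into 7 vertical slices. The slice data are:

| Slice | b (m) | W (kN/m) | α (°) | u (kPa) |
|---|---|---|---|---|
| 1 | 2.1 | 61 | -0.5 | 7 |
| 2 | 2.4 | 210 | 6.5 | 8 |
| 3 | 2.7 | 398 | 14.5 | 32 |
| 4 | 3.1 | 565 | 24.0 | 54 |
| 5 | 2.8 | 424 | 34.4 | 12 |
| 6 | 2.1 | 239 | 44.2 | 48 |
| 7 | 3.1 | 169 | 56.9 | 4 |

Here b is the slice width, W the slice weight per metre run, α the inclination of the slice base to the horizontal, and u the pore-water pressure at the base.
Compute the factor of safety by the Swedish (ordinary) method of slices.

FS = 1.15

Ordinary method of slices: FS = Σ[c'·Δl_i + (W_i cosα_i − u_i·Δl_i)·tanφ'] / Σ W_i sinα_i, with Δl_i = b_i / cosα_i.
Slice 1: Δl = 2.1/cos(-0.5°) = 2.100 m; N'_1 = 61·cos(-0.5°) − 7·2.100 = 46.3; c'Δl = 15.75; W sinα = -0.5
Slice 2: Δl = 2.4/cos6.5° = 2.416 m; N'_2 = 210·cos6.5° − 8·2.416 = 189.3; c'Δl = 18.12; W sinα = 23.8
Slice 3: Δl = 2.7/cos14.5° = 2.789 m; N'_3 = 398·cos14.5° − 32·2.789 = 296.1; c'Δl = 20.92; W sinα = 99.7
Slice 4: Δl = 3.1/cos24.0° = 3.393 m; N'_4 = 565·cos24.0° − 54·3.393 = 332.9; c'Δl = 25.45; W sinα = 229.8
Slice 5: Δl = 2.8/cos34.4° = 3.393 m; N'_5 = 424·cos34.4° − 12·3.393 = 309.1; c'Δl = 25.45; W sinα = 239.5
Slice 6: Δl = 2.1/cos44.2° = 2.929 m; N'_6 = 239·cos44.2° − 48·2.929 = 30.7; c'Δl = 21.97; W sinα = 166.6
Slice 7: Δl = 3.1/cos56.9° = 5.677 m; N'_7 = 169·cos56.9° − 4·5.677 = 69.6; c'Δl = 42.57; W sinα = 141.6
Σc'Δl = 170.2 kN/m; ΣN' = 1274.1 kN/m; ΣW sinα = 900.4 kN/m
Resisting = 170.2 + 1274.1·tan34.1° = 170.2 + 862.6 = 1032.8 kN/m
FS = 1032.8 / 900.4 = 1.147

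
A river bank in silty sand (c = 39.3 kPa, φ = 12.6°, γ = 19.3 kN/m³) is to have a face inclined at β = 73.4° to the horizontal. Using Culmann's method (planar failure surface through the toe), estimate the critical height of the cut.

H_c = 14.87 m

Culmann's analysis gives the critical failure plane at α_cr = (β + φ)/2 = (73.4 + 12.6)/2 = 43.0°, and the critical height
H_c = (4c/γ) · sinβ cosφ / [1 − cos(β − φ)]
    = (4·39.3/19.3) · sin73.4°·cos12.6° / [1 − cos(60.8°)]
    = 8.145 · 0.9583·0.9759 / [1 − 0.4879]
    = 8.145 · 0.9352 / 0.5121
    = 14.87 m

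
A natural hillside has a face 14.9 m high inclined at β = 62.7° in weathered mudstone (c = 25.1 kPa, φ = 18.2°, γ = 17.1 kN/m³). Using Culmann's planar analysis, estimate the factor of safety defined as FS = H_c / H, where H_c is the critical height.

FS = 1.16

H_c = (4c/γ) · sinβ cosφ / [1 − cos(β − φ)]
    = (4·25.1/17.1) · sin62.7°·cos18.2° / [1 − cos44.5°]
    = 5.871 · 0.8442 / 0.2867 = 17.28 m
FS = H_c / H = 17.28 / 14.9 = 1.160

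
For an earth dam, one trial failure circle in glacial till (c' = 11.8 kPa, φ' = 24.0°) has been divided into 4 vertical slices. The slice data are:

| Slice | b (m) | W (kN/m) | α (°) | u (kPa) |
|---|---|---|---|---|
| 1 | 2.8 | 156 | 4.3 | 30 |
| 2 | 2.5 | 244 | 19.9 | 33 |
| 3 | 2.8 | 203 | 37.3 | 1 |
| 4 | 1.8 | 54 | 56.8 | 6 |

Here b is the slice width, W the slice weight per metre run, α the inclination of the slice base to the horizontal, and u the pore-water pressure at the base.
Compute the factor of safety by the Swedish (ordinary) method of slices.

FS = 1.20

Ordinary method of slices: FS = Σ[c'·Δl_i + (W_i cosα_i − u_i·Δl_i)·tanφ'] / Σ W_i sinα_i, with Δl_i = b_i / cosα_i.
Slice 1: Δl = 2.8/cos4.3° = 2.808 m; N'_1 = 156·cos4.3° − 30·2.808 = 71.3; c'Δl = 33.13; W sinα = 11.7
Slice 2: Δl = 2.5/cos19.9° = 2.659 m; N'_2 = 244·cos19.9° − 33·2.659 = 141.7; c'Δl = 31.37; W sinα = 83.1
Slice 3: Δl = 2.8/cos37.3° = 3.520 m; N'_3 = 203·cos37.3° − 1·3.520 = 158.0; c'Δl = 41.54; W sinα = 123.0
Slice 4: Δl = 1.8/cos56.8° = 3.287 m; N'_4 = 54·cos56.8° − 6·3.287 = 9.8; c'Δl = 38.79; W sinα = 45.2
Σc'Δl = 144.8 kN/m; ΣN' = 380.8 kN/m; ΣW sinα = 263.0 kN/m
Resisting = 144.8 + 380.8·tan24.0° = 144.8 + 169.6 = 314.4 kN/m
FS = 314.4 / 263.0 = 1.196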